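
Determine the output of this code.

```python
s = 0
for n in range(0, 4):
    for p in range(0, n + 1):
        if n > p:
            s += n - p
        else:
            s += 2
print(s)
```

n=0,p=0: not 0>0, s = 0+2 = 2
n=1,p=0: 1>0, s = 2+1 = 3
n=1,p=1: not 1>1, s = 3+2 = 5
n=2,p=0: 2>0, s = 5+2 = 7
n=2,p=1: 2>1, s = 7+1 = 8
n=2,p=2: not 2>2, s = 8+2 = 10
n=3,p=0: 3>0, s = 10+3 = 13
n=3,p=1: 3>1, s = 13+2 = 15
n=3,p=2: 3>2, s = 15+1 = 16
n=3,p=3: not 3>3, s = 16+2 = 18

18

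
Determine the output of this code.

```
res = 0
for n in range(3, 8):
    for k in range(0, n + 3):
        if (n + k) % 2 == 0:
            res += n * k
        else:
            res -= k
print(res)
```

387

n=3,k=0: odd sum, res = 0-0 = 0
n=3,k=1: even sum, res = 0+3 = 3
n=3,k=2: odd sum, res = 3-2 = 1
n=3,k=3: even sum, res = 1+9 = 10
n=3,k=4: odd sum, res = 10-4 = 6
n=3,k=5: even sum, res = 6+15 = 21
n=4,k=0: even sum, res = 21+0 = 21
n=4,k=1: odd sum, res = 21-1 = 20
n=4,k=2: even sum, res = 20+8 = 28
n=4,k=3: odd sum, res = 28-3 = 25
n=4,k=4: even sum, res = 25+16 = 41
n=4,k=5: odd sum, res = 41-5 = 36
n=4,k=6: even sum, res = 36+24 = 60
n=5,k=0: odd sum, res = 60-0 = 60
n=5,k=1: even sum, res = 60+5 = 65
n=5,k=2: odd sum, res = 65-2 = 63
n=5,k=3: even sum, res = 63+15 = 78
n=5,k=4: odd sum, res = 78-4 = 74
n=5,k=5: even sum, res = 74+25 = 99
n=5,k=6: odd sum, res = 99-6 = 93
n=5,k=7: even sum, res = 93+35 = 128
n=6,k=0: even sum, res = 128+0 = 128
n=6,k=1: odd sum, res = 128-1 = 127
n=6,k=2: even sum, res = 127+12 = 139
n=6,k=3: odd sum, res = 139-3 = 136
n=6,k=4: even sum, res = 136+24 = 160
n=6,k=5: odd sum, res = 160-5 = 155
n=6,k=6: even sum, res = 155+36 = 191
n=6,k=7: odd sum, res = 191-7 = 184
n=6,k=8: even sum, res = 184+48 = 232
n=7,k=0: odd sum, res = 232-0 = 232
n=7,k=1: even sum, res = 232+7 = 239
n=7,k=2: odd sum, res = 239-2 = 237
n=7,k=3: even sum, res = 237+21 = 258
n=7,k=4: odd sum, res = 258-4 = 254
n=7,k=5: even sum, res = 254+35 = 289
n=7,k=6: odd sum, res = 289-6 = 283
n=7,k=7: even sum, res = 283+49 = 332
n=7,k=8: odd sum, res = 332-8 = 324
n=7,k=9: even sum, res = 324+63 = 387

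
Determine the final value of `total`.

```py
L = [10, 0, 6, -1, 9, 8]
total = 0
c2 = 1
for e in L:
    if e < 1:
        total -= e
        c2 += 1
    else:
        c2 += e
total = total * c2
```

e=10: not <1; c2=11
e=0: <1, total = 0-0 = 0; c2=12
e=6: not <1; c2=18
e=-1: <1, total = 0-(-1) = 1; c2=19
e=9: not <1; c2=28
e=8: not <1; c2=36
total*c2 = 1*36 = 36

36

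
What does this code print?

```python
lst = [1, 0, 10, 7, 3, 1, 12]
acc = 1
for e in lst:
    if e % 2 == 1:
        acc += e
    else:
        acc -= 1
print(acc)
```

e=1: odd, acc = 1+1 = 2
e=0: not odd, acc = 2-1 = 1
e=10: not odd, acc = 1-1 = 0
e=7: odd, acc = 0+7 = 7
e=3: odd, acc = 7+3 = 10
e=1: odd, acc = 10+1 = 11
e=12: not odd, acc = 11-1 = 10

10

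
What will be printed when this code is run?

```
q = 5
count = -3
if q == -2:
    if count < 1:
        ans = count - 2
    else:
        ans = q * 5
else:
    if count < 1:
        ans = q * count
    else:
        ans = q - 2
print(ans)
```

q=5, count=-3
q == -2 is False; count < 1 is True
→ ans = q * count = -15

-15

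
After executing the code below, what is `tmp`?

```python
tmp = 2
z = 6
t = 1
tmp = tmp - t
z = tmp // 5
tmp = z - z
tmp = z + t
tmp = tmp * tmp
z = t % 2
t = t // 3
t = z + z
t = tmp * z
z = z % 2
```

tmp = 2-1 = 1
z = 1//5 = 0
tmp = 0-0 = 0
tmp = 0+1 = 1
tmp = 1*1 = 1
z = 1%2 = 1
t = 1//3 = 0
t = 1+1 = 2
t = 1*1 = 1
z = 1%2 = 1

1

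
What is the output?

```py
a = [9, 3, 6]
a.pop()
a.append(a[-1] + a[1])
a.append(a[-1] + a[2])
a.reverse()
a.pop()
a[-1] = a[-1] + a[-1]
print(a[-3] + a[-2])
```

pop() removes 6 → [9, 3]
append a[-1]+a[1] = 3+3 = 6 → [9, 3, 6]
append a[-1]+a[2] = 6+6 = 12 → [9, 3, 6, 12]
reverse → [12, 6, 3, 9]
pop() removes 9 → [12, 6, 3]
a[-1] = a[-1]+a[-1] = 3+3 = 6 → [12, 6, 6]
a[-3]+a[-2] = 12+6 = 18

18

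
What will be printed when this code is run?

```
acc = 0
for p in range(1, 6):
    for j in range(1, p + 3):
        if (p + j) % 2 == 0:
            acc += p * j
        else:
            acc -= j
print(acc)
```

p=1,j=1: even sum, acc = 0+1 = 1
p=1,j=2: odd sum, acc = 1-2 = -1
p=1,j=3: even sum, acc = (-1)+3 = 2
p=2,j=1: odd sum, acc = 2-1 = 1
p=2,j=2: even sum, acc = 1+4 = 5
p=2,j=3: odd sum, acc = 5-3 = 2
p=2,j=4: even sum, acc = 2+8 = 10
p=3,j=1: even sum, acc = 10+3 = 13
p=3,j=2: odd sum, acc = 13-2 = 11
p=3,j=3: even sum, acc = 11+9 = 20
p=3,j=4: odd sum, acc = 20-4 = 16
p=3,j=5: even sum, acc = 16+15 = 31
p=4,j=1: odd sum, acc = 31-1 = 30
p=4,j=2: even sum, acc = 30+8 = 38
p=4,j=3: odd sum, acc = 38-3 = 35
p=4,j=4: even sum, acc = 35+16 = 51
p=4,j=5: odd sum, acc = 51-5 = 46
p=4,j=6: even sum, acc = 46+24 = 70
p=5,j=1: even sum, acc = 70+5 = 75
p=5,j=2: odd sum, acc = 75-2 = 73
p=5,j=3: even sum, acc = 73+15 = 88
p=5,j=4: odd sum, acc = 88-4 = 84
p=5,j=5: even sum, acc = 84+25 = 109
p=5,j=6: odd sum, acc = 109-6 = 103
p=5,j=7: even sum, acc = 103+35 = 138

138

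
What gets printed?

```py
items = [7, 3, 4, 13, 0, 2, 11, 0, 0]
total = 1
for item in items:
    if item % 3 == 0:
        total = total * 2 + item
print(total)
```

item=7: not %3==0
item=3: %3==0, total = 1*2+3 = 5
item=4: not %3==0
item=13: not %3==0
item=0: %3==0, total = 5*2+0 = 10
item=2: not %3==0
item=11: not %3==0
item=0: %3==0, total = 10*2+0 = 20
item=0: %3==0, total = 20*2+0 = 40

40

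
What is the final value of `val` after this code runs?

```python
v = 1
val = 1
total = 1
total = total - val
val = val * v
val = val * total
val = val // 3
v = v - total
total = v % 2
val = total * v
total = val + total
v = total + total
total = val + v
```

1

total = 1-1 = 0
val = 1*1 = 1
val = 1*0 = 0
val = 0//3 = 0
v = 1-0 = 1
total = 1%2 = 1
val = 1*1 = 1
total = 1+1 = 2
v = 2+2 = 4
total = 1+4 = 5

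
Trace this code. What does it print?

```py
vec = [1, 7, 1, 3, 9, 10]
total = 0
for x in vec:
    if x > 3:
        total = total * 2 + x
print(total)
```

x=1: not >3
x=7: >3, total = 0*2+7 = 7
x=1: not >3
x=3: not >3
x=9: >3, total = 7*2+9 = 23
x=10: >3, total = 23*2+10 = 56

56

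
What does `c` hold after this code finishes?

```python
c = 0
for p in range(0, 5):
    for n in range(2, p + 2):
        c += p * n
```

p=1,n=2: c = 0+2 = 2
p=2,n=2: c = 2+4 = 6
p=2,n=3: c = 6+6 = 12
p=3,n=2: c = 12+6 = 18
p=3,n=3: c = 18+9 = 27
p=3,n=4: c = 27+12 = 39
p=4,n=2: c = 39+8 = 47
p=4,n=3: c = 47+12 = 59
p=4,n=4: c = 59+16 = 75
p=4,n=5: c = 75+20 = 95

95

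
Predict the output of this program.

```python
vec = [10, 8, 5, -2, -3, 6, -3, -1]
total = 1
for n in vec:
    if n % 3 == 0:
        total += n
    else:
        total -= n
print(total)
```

-19

n=10: not %3==0, total = 1-10 = -9
n=8: not %3==0, total = (-9)-8 = -17
n=5: not %3==0, total = (-17)-5 = -22
n=-2: not %3==0, total = (-22)-(-2) = -20
n=-3: %3==0, total = (-20)+(-3) = -23
n=6: %3==0, total = (-23)+6 = -17
n=-3: %3==0, total = (-17)+(-3) = -20
n=-1: not %3==0, total = (-20)-(-1) = -19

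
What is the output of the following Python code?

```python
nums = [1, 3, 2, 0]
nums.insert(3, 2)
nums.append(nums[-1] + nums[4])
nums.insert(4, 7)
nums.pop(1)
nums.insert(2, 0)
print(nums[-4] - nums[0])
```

insert 2 at 3 → [1, 3, 2, 2, 0]
append nums[-1]+nums[4] = 0+0 = 0 → [1, 3, 2, 2, 0, 0]
insert 7 at 4 → [1, 3, 2, 2, 7, 0, 0]
pop(1) removes 3 → [1, 2, 2, 7, 0, 0]
insert 0 at 2 → [1, 2, 0, 2, 7, 0, 0]
nums[-4]-nums[0] = 2-1 = 1

1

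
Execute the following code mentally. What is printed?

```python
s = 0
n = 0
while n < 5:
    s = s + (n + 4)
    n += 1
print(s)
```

n=0: s = 0+4 = 4
n=1: s = 4+5 = 9
n=2: s = 9+6 = 15
n=3: s = 15+7 = 22
n=4: s = 22+8 = 30

30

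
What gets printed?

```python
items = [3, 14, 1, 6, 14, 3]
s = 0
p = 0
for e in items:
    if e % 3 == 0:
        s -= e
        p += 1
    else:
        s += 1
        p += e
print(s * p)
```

-288

e=3: %3==0, s = 0-3 = -3; p=1
e=14: not %3==0, s = (-3)+1 = -2; p=15
e=1: not %3==0, s = (-2)+1 = -1; p=16
e=6: %3==0, s = (-1)-6 = -7; p=17
e=14: not %3==0, s = (-7)+1 = -6; p=31
e=3: %3==0, s = (-6)-3 = -9; p=32
s*p = (-9)*32 = -288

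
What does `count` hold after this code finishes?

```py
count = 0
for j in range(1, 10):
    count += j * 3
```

135

j=1: count = 0+1*3 = 3
j=2: count = 3+2*3 = 9
j=3: count = 9+3*3 = 18
j=4: count = 18+4*3 = 30
j=5: count = 30+5*3 = 45
j=6: count = 45+6*3 = 63
j=7: count = 63+7*3 = 84
j=8: count = 84+8*3 = 108
j=9: count = 108+9*3 = 135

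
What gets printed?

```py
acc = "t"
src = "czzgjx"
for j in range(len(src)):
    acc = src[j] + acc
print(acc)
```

j=0: prepend 'c' → 'ct'
j=1: prepend 'z' → 'zct'
j=2: prepend 'z' → 'zzct'
j=3: prepend 'g' → 'gzzct'
j=4: prepend 'j' → 'jgzzct'
j=5: prepend 'x' → 'xjgzzct'

xjgzzct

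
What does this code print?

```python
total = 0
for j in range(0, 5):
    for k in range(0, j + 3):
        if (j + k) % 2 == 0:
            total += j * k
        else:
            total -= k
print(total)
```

69

j=0,k=0: even sum, total = 0+0 = 0
j=0,k=1: odd sum, total = 0-1 = -1
j=0,k=2: even sum, total = (-1)+0 = -1
j=1,k=0: odd sum, total = (-1)-0 = -1
j=1,k=1: even sum, total = (-1)+1 = 0
j=1,k=2: odd sum, total = 0-2 = -2
j=1,k=3: even sum, total = (-2)+3 = 1
j=2,k=0: even sum, total = 1+0 = 1
j=2,k=1: odd sum, total = 1-1 = 0
j=2,k=2: even sum, total = 0+4 = 4
j=2,k=3: odd sum, total = 4-3 = 1
j=2,k=4: even sum, total = 1+8 = 9
j=3,k=0: odd sum, total = 9-0 = 9
j=3,k=1: even sum, total = 9+3 = 12
j=3,k=2: odd sum, total = 12-2 = 10
j=3,k=3: even sum, total = 10+9 = 19
j=3,k=4: odd sum, total = 19-4 = 15
j=3,k=5: even sum, total = 15+15 = 30
j=4,k=0: even sum, total = 30+0 = 30
j=4,k=1: odd sum, total = 30-1 = 29
j=4,k=2: even sum, total = 29+8 = 37
j=4,k=3: odd sum, total = 37-3 = 34
j=4,k=4: even sum, total = 34+16 = 50
j=4,k=5: odd sum, total = 50-5 = 45
j=4,k=6: even sum, total = 45+24 = 69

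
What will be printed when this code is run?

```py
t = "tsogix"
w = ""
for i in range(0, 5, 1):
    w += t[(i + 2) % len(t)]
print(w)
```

ogixt

i=0: add t[2]='o' → 'o'
i=1: add t[3]='g' → 'og'
i=2: add t[4]='i' → 'ogi'
i=3: add t[5]='x' → 'ogix'
i=4: add t[0]='t' → 'ogixt'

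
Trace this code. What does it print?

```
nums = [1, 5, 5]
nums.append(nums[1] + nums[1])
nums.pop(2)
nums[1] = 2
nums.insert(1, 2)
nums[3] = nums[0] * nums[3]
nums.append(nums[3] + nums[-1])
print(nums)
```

append nums[1]+nums[1] = 5+5 = 10 → [1, 5, 5, 10]
pop(2) removes 5 → [1, 5, 10]
nums[1] = 2 → [1, 2, 10]
insert 2 at 1 → [1, 2, 2, 10]
nums[3] = nums[0]*nums[3] = 1*10 = 10 → [1, 2, 2, 10]
append nums[3]+nums[-1] = 10+10 = 20 → [1, 2, 2, 10, 20]

[1, 2, 2, 10, 20]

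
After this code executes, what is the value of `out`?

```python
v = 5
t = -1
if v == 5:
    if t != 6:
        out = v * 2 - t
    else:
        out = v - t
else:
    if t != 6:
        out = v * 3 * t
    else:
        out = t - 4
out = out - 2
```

9

v=5, t=-1
v == 5 is True; t != 6 is True
→ out = v * 2 - t = 11
out = 11-2 = 9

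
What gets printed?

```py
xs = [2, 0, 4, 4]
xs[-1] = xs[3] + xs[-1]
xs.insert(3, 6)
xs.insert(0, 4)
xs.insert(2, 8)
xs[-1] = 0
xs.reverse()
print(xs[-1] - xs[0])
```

xs[-1] = xs[3]+xs[-1] = 4+4 = 8 → [2, 0, 4, 8]
insert 6 at 3 → [2, 0, 4, 6, 8]
insert 4 at 0 → [4, 2, 0, 4, 6, 8]
insert 8 at 2 → [4, 2, 8, 0, 4, 6, 8]
xs[-1] = 0 → [4, 2, 8, 0, 4, 6, 0]
reverse → [0, 6, 4, 0, 8, 2, 4]
xs[-1]-xs[0] = 4-0 = 4

4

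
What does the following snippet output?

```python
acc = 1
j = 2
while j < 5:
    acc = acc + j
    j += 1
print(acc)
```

10

j=2: acc = 1+2 = 3
j=3: acc = 3+3 = 6
j=4: acc = 6+4 = 10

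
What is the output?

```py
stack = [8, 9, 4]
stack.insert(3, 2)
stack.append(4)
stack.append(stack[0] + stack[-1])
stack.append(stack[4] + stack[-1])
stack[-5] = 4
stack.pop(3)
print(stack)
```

[8, 9, 4, 4, 12, 16]

insert 2 at 3 → [8, 9, 4, 2]
append 4 → [8, 9, 4, 2, 4]
append stack[0]+stack[-1] = 8+4 = 12 → [8, 9, 4, 2, 4, 12]
append stack[4]+stack[-1] = 4+12 = 16 → [8, 9, 4, 2, 4, 12, 16]
stack[-5] = 4 → [8, 9, 4, 2, 4, 12, 16]
pop(3) removes 2 → [8, 9, 4, 4, 12, 16]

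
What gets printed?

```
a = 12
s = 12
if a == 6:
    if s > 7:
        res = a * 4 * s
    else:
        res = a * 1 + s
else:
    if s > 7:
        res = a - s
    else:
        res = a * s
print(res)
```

0

a=12, s=12
a == 6 is False; s > 7 is True
→ res = a - s = 0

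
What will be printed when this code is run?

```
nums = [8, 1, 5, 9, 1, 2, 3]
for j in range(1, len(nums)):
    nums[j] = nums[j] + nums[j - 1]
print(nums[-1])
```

j=1: nums[1] = 1+8 = 9 → [8, 9, 5, 9, 1, 2, 3]
j=2: nums[2] = 5+9 = 14 → [8, 9, 14, 9, 1, 2, 3]
j=3: nums[3] = 9+14 = 23 → [8, 9, 14, 23, 1, 2, 3]
j=4: nums[4] = 1+23 = 24 → [8, 9, 14, 23, 24, 2, 3]
j=5: nums[5] = 2+24 = 26 → [8, 9, 14, 23, 24, 26, 3]
j=6: nums[6] = 3+26 = 29 → [8, 9, 14, 23, 24, 26, 29]

29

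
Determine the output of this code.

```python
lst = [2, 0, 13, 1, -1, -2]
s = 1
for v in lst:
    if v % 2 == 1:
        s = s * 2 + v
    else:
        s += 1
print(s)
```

v=2: not odd, s = 1+1 = 2
v=0: not odd, s = 2+1 = 3
v=13: odd, s = 3*2+13 = 19
v=1: odd, s = 19*2+1 = 39
v=-1: odd, s = 39*2+(-1) = 77
v=-2: not odd, s = 77+1 = 78

78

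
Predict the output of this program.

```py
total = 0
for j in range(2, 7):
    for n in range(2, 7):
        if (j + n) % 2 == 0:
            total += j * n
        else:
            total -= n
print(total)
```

160

j=2,n=2: even sum, total = 0+4 = 4
j=2,n=3: odd sum, total = 4-3 = 1
j=2,n=4: even sum, total = 1+8 = 9
j=2,n=5: odd sum, total = 9-5 = 4
j=2,n=6: even sum, total = 4+12 = 16
j=3,n=2: odd sum, total = 16-2 = 14
j=3,n=3: even sum, total = 14+9 = 23
j=3,n=4: odd sum, total = 23-4 = 19
j=3,n=5: even sum, total = 19+15 = 34
j=3,n=6: odd sum, total = 34-6 = 28
j=4,n=2: even sum, total = 28+8 = 36
j=4,n=3: odd sum, total = 36-3 = 33
j=4,n=4: even sum, total = 33+16 = 49
j=4,n=5: odd sum, total = 49-5 = 44
j=4,n=6: even sum, total = 44+24 = 68
j=5,n=2: odd sum, total = 68-2 = 66
j=5,n=3: even sum, total = 66+15 = 81
j=5,n=4: odd sum, total = 81-4 = 77
j=5,n=5: even sum, total = 77+25 = 102
j=5,n=6: odd sum, total = 102-6 = 96
j=6,n=2: even sum, total = 96+12 = 108
j=6,n=3: odd sum, total = 108-3 = 105
j=6,n=4: even sum, total = 105+24 = 129
j=6,n=5: odd sum, total = 129-5 = 124
j=6,n=6: even sum, total = 124+36 = 160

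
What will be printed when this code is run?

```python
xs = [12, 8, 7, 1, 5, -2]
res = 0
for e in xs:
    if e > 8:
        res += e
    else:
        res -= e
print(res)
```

-7

e=12: >8, res = 0+12 = 12
e=8: not >8, res = 12-8 = 4
e=7: not >8, res = 4-7 = -3
e=1: not >8, res = (-3)-1 = -4
e=5: not >8, res = (-4)-5 = -9
e=-2: not >8, res = (-9)-(-2) = -7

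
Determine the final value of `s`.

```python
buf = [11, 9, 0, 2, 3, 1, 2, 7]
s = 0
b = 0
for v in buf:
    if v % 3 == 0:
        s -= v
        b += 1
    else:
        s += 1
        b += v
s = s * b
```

-182

v=11: not %3==0, s = 0+1 = 1; b=11
v=9: %3==0, s = 1-9 = -8; b=12
v=0: %3==0, s = (-8)-0 = -8; b=13
v=2: not %3==0, s = (-8)+1 = -7; b=15
v=3: %3==0, s = (-7)-3 = -10; b=16
v=1: not %3==0, s = (-10)+1 = -9; b=17
v=2: not %3==0, s = (-9)+1 = -8; b=19
v=7: not %3==0, s = (-8)+1 = -7; b=26
s*b = (-7)*26 = -182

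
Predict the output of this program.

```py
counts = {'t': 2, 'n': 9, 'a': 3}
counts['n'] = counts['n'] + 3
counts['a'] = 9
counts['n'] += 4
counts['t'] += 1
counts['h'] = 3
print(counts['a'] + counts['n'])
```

25

counts['n'] = counts['n']+3 = 12 → {'t': 2, 'n': 12, 'a': 3}
counts['a'] = 9 → {'t': 2, 'n': 12, 'a': 9}
counts['n'] = 12+4 = 16 → {'t': 2, 'n': 16, 'a': 9}
counts['t'] = 2+1 = 3 → {'t': 3, 'n': 16, 'a': 9}
counts['h'] = 3 → {'t': 3, 'n': 16, 'a': 9, 'h': 3}
counts['a']+counts['n'] = 9+16 = 25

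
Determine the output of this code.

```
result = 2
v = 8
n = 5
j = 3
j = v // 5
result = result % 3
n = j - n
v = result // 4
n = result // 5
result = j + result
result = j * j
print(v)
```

j = 8//5 = 1
result = 2%3 = 2
n = 1-5 = -4
v = 2//4 = 0
n = 2//5 = 0
result = 1+2 = 3
result = 1*1 = 1

0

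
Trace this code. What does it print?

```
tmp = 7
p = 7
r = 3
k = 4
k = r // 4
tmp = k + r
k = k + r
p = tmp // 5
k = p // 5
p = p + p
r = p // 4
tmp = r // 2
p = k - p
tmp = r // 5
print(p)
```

0

k = 3//4 = 0
tmp = 0+3 = 3
k = 0+3 = 3
p = 3//5 = 0
k = 0//5 = 0
p = 0+0 = 0
r = 0//4 = 0
tmp = 0//2 = 0
p = 0-0 = 0
tmp = 0//5 = 0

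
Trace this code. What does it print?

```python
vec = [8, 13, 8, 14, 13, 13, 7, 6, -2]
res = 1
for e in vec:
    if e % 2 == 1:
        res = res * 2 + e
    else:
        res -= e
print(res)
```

-103

e=8: not odd, res = 1-8 = -7
e=13: odd, res = (-7)*2+13 = -1
e=8: not odd, res = (-1)-8 = -9
e=14: not odd, res = (-9)-14 = -23
e=13: odd, res = (-23)*2+13 = -33
e=13: odd, res = (-33)*2+13 = -53
e=7: odd, res = (-53)*2+7 = -99
e=6: not odd, res = (-99)-6 = -105
e=-2: not odd, res = (-105)-(-2) = -103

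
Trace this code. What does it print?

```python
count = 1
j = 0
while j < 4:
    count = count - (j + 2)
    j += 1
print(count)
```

j=0: count = 1-2 = -1
j=1: count = (-1)-3 = -4
j=2: count = (-4)-4 = -8
j=3: count = (-8)-5 = -13

-13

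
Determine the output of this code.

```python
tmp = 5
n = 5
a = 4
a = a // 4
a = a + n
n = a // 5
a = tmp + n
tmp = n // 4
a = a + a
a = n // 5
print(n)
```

a = 4//4 = 1
a = 1+5 = 6
n = 6//5 = 1
a = 5+1 = 6
tmp = 1//4 = 0
a = 6+6 = 12
a = 1//5 = 0

1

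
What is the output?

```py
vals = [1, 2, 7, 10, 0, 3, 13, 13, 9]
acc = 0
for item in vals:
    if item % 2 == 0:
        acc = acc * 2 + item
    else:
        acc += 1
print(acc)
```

item=1: not even, acc = 0+1 = 1
item=2: even, acc = 1*2+2 = 4
item=7: not even, acc = 4+1 = 5
item=10: even, acc = 5*2+10 = 20
item=0: even, acc = 20*2+0 = 40
item=3: not even, acc = 40+1 = 41
item=13: not even, acc = 41+1 = 42
item=13: not even, acc = 42+1 = 43
item=9: not even, acc = 43+1 = 44

44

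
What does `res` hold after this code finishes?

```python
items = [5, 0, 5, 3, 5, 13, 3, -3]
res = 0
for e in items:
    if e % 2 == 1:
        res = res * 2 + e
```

623

e=5: odd, res = 0*2+5 = 5
e=0: not odd
e=5: odd, res = 5*2+5 = 15
e=3: odd, res = 15*2+3 = 33
e=5: odd, res = 33*2+5 = 71
e=13: odd, res = 71*2+13 = 155
e=3: odd, res = 155*2+3 = 313
e=-3: odd, res = 313*2+(-3) = 623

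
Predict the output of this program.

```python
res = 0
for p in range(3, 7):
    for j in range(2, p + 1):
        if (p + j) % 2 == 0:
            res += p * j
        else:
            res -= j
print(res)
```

p=3,j=2: odd sum, res = 0-2 = -2
p=3,j=3: even sum, res = (-2)+9 = 7
p=4,j=2: even sum, res = 7+8 = 15
p=4,j=3: odd sum, res = 15-3 = 12
p=4,j=4: even sum, res = 12+16 = 28
p=5,j=2: odd sum, res = 28-2 = 26
p=5,j=3: even sum, res = 26+15 = 41
p=5,j=4: odd sum, res = 41-4 = 37
p=5,j=5: even sum, res = 37+25 = 62
p=6,j=2: even sum, res = 62+12 = 74
p=6,j=3: odd sum, res = 74-3 = 71
p=6,j=4: even sum, res = 71+24 = 95
p=6,j=5: odd sum, res = 95-5 = 90
p=6,j=6: even sum, res = 90+36 = 126

126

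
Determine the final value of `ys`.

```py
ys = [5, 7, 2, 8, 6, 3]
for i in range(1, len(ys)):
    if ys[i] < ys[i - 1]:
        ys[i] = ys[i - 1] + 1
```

[5, 7, 8, 8, 9, 10]

i=1: 7>=5, unchanged → [5, 7, 2, 8, 6, 3]
i=2: 2<7, ys[2] = 7+1 = 8 → [5, 7, 8, 8, 6, 3]
i=3: 8>=8, unchanged → [5, 7, 8, 8, 6, 3]
i=4: 6<8, ys[4] = 8+1 = 9 → [5, 7, 8, 8, 9, 3]
i=5: 3<9, ys[5] = 9+1 = 10 → [5, 7, 8, 8, 9, 10]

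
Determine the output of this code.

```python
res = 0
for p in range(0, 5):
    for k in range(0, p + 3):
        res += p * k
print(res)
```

155

p=0,k=0: res = 0+0 = 0
p=0,k=1: res = 0+0 = 0
p=0,k=2: res = 0+0 = 0
p=1,k=0: res = 0+0 = 0
p=1,k=1: res = 0+1 = 1
p=1,k=2: res = 1+2 = 3
p=1,k=3: res = 3+3 = 6
p=2,k=0: res = 6+0 = 6
p=2,k=1: res = 6+2 = 8
p=2,k=2: res = 8+4 = 12
p=2,k=3: res = 12+6 = 18
p=2,k=4: res = 18+8 = 26
p=3,k=0: res = 26+0 = 26
p=3,k=1: res = 26+3 = 29
p=3,k=2: res = 29+6 = 35
p=3,k=3: res = 35+9 = 44
p=3,k=4: res = 44+12 = 56
p=3,k=5: res = 56+15 = 71
p=4,k=0: res = 71+0 = 71
p=4,k=1: res = 71+4 = 75
p=4,k=2: res = 75+8 = 83
p=4,k=3: res = 83+12 = 95
p=4,k=4: res = 95+16 = 111
p=4,k=5: res = 111+20 = 131
p=4,k=6: res = 131+24 = 155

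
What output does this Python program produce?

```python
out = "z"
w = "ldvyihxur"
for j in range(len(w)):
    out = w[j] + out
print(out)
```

ruxhiyvdlz

j=0: prepend 'l' → 'lz'
j=1: prepend 'd' → 'dlz'
j=2: prepend 'v' → 'vdlz'
j=3: prepend 'y' → 'yvdlz'
j=4: prepend 'i' → 'iyvdlz'
j=5: prepend 'h' → 'hiyvdlz'
j=6: prepend 'x' → 'xhiyvdlz'
j=7: prepend 'u' → 'uxhiyvdlz'
j=8: prepend 'r' → 'ruxhiyvdlz'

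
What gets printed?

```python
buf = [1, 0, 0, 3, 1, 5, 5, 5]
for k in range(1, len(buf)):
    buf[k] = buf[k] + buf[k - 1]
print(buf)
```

k=1: buf[1] = 0+1 = 1 → [1, 1, 0, 3, 1, 5, 5, 5]
k=2: buf[2] = 0+1 = 1 → [1, 1, 1, 3, 1, 5, 5, 5]
k=3: buf[3] = 3+1 = 4 → [1, 1, 1, 4, 1, 5, 5, 5]
k=4: buf[4] = 1+4 = 5 → [1, 1, 1, 4, 5, 5, 5, 5]
k=5: buf[5] = 5+5 = 10 → [1, 1, 1, 4, 5, 10, 5, 5]
k=6: buf[6] = 5+10 = 15 → [1, 1, 1, 4, 5, 10, 15, 5]
k=7: buf[7] = 5+15 = 20 → [1, 1, 1, 4, 5, 10, 15, 20]

[1, 1, 1, 4, 5, 10, 15, 20]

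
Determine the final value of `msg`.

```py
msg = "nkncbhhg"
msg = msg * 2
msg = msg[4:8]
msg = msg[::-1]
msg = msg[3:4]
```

'b'

repeat ×2 → 'nkncbhhgnkncbhhg'
slice [4:8] → 'bhhg'
reverse → 'ghhb'
slice [3:4] → 'b'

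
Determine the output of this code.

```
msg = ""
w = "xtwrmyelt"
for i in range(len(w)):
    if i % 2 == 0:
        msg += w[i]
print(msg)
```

xwmet

i=0: add 'x' → 'x'
i=1: skip
i=2: add 'w' → 'xw'
i=3: skip
i=4: add 'm' → 'xwm'
i=5: skip
i=6: add 'e' → 'xwme'
i=7: skip
i=8: add 't' → 'xwmet'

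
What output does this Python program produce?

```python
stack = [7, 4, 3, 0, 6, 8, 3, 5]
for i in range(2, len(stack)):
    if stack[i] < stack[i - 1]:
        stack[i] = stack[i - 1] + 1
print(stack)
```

i=2: 3<4, stack[2] = 4+1 = 5 → [7, 4, 5, 0, 6, 8, 3, 5]
i=3: 0<5, stack[3] = 5+1 = 6 → [7, 4, 5, 6, 6, 8, 3, 5]
i=4: 6>=6, unchanged → [7, 4, 5, 6, 6, 8, 3, 5]
i=5: 8>=6, unchanged → [7, 4, 5, 6, 6, 8, 3, 5]
i=6: 3<8, stack[6] = 8+1 = 9 → [7, 4, 5, 6, 6, 8, 9, 5]
i=7: 5<9, stack[7] = 9+1 = 10 → [7, 4, 5, 6, 6, 8, 9, 10]

[7, 4, 5, 6, 6, 8, 9, 10]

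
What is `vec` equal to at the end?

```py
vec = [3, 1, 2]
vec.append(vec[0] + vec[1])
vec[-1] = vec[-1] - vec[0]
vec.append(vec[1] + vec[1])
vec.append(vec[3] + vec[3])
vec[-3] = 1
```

[3, 1, 2, 1, 2, 2]

append vec[0]+vec[1] = 3+1 = 4 → [3, 1, 2, 4]
vec[-1] = vec[-1]-vec[0] = 4-3 = 1 → [3, 1, 2, 1]
append vec[1]+vec[1] = 1+1 = 2 → [3, 1, 2, 1, 2]
append vec[3]+vec[3] = 1+1 = 2 → [3, 1, 2, 1, 2, 2]
vec[-3] = 1 → [3, 1, 2, 1, 2, 2]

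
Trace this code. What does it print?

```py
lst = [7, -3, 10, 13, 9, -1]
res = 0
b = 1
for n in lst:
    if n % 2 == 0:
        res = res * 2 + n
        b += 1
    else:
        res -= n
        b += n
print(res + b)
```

n=7: not even, res = 0-7 = -7; b=8
n=-3: not even, res = (-7)-(-3) = -4; b=5
n=10: even, res = (-4)*2+10 = 2; b=6
n=13: not even, res = 2-13 = -11; b=19
n=9: not even, res = (-11)-9 = -20; b=28
n=-1: not even, res = (-20)-(-1) = -19; b=27
res+b = (-19)+27 = 8

8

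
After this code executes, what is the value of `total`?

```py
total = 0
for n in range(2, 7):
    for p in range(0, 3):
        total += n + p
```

75

n=2,p=0: total = 0+2 = 2
n=2,p=1: total = 2+3 = 5
n=2,p=2: total = 5+4 = 9
n=3,p=0: total = 9+3 = 12
n=3,p=1: total = 12+4 = 16
n=3,p=2: total = 16+5 = 21
n=4,p=0: total = 21+4 = 25
n=4,p=1: total = 25+5 = 30
n=4,p=2: total = 30+6 = 36
n=5,p=0: total = 36+5 = 41
n=5,p=1: total = 41+6 = 47
n=5,p=2: total = 47+7 = 54
n=6,p=0: total = 54+6 = 60
n=6,p=1: total = 60+7 = 67
n=6,p=2: total = 67+8 = 75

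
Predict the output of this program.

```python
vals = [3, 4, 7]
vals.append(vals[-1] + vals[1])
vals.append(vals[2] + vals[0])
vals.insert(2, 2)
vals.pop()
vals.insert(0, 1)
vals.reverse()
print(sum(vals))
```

28

append vals[-1]+vals[1] = 7+4 = 11 → [3, 4, 7, 11]
append vals[2]+vals[0] = 7+3 = 10 → [3, 4, 7, 11, 10]
insert 2 at 2 → [3, 4, 2, 7, 11, 10]
pop() removes 10 → [3, 4, 2, 7, 11]
insert 1 at 0 → [1, 3, 4, 2, 7, 11]
reverse → [11, 7, 2, 4, 3, 1]
sum = 28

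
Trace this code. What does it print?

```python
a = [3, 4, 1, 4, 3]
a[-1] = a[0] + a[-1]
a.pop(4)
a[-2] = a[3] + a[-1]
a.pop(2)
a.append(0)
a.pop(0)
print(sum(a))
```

8

a[-1] = a[0]+a[-1] = 3+3 = 6 → [3, 4, 1, 4, 6]
pop(4) removes 6 → [3, 4, 1, 4]
a[-2] = a[3]+a[-1] = 4+4 = 8 → [3, 4, 8, 4]
pop(2) removes 8 → [3, 4, 4]
append 0 → [3, 4, 4, 0]
pop(0) removes 3 → [4, 4, 0]
sum = 8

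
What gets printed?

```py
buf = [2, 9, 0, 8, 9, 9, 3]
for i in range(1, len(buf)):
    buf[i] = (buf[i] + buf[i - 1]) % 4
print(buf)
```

[2, 3, 3, 3, 0, 1, 0]

i=1: buf[1] = (9+2)%4 = 3 → [2, 3, 0, 8, 9, 9, 3]
i=2: buf[2] = (0+3)%4 = 3 → [2, 3, 3, 8, 9, 9, 3]
i=3: buf[3] = (8+3)%4 = 3 → [2, 3, 3, 3, 9, 9, 3]
i=4: buf[4] = (9+3)%4 = 0 → [2, 3, 3, 3, 0, 9, 3]
i=5: buf[5] = (9+0)%4 = 1 → [2, 3, 3, 3, 0, 1, 3]
i=6: buf[6] = (3+1)%4 = 0 → [2, 3, 3, 3, 0, 1, 0]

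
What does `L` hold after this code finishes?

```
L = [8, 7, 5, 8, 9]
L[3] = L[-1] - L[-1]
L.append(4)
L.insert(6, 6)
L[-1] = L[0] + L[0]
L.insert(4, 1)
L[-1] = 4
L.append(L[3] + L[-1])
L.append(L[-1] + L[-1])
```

L[3] = L[-1]-L[-1] = 9-9 = 0 → [8, 7, 5, 0, 9]
append 4 → [8, 7, 5, 0, 9, 4]
insert 6 at 6 → [8, 7, 5, 0, 9, 4, 6]
L[-1] = L[0]+L[0] = 8+8 = 16 → [8, 7, 5, 0, 9, 4, 16]
insert 1 at 4 → [8, 7, 5, 0, 1, 9, 4, 16]
L[-1] = 4 → [8, 7, 5, 0, 1, 9, 4, 4]
append L[3]+L[-1] = 0+4 = 4 → [8, 7, 5, 0, 1, 9, 4, 4, 4]
append L[-1]+L[-1] = 4+4 = 8 → [8, 7, 5, 0, 1, 9, 4, 4, 4, 8]

[8, 7, 5, 0, 1, 9, 4, 4, 4, 8]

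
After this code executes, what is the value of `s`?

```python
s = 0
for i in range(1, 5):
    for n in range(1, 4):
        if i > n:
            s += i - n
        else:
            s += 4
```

34

i=1,n=1: not 1>1, s = 0+4 = 4
i=1,n=2: not 1>2, s = 4+4 = 8
i=1,n=3: not 1>3, s = 8+4 = 12
i=2,n=1: 2>1, s = 12+1 = 13
i=2,n=2: not 2>2, s = 13+4 = 17
i=2,n=3: not 2>3, s = 17+4 = 21
i=3,n=1: 3>1, s = 21+2 = 23
i=3,n=2: 3>2, s = 23+1 = 24
i=3,n=3: not 3>3, s = 24+4 = 28
i=4,n=1: 4>1, s = 28+3 = 31
i=4,n=2: 4>2, s = 31+2 = 33
i=4,n=3: 4>3, s = 33+1 = 34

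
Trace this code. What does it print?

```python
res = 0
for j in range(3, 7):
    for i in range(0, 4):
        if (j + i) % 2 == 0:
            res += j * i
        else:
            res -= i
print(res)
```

j=3,i=0: odd sum, res = 0-0 = 0
j=3,i=1: even sum, res = 0+3 = 3
j=3,i=2: odd sum, res = 3-2 = 1
j=3,i=3: even sum, res = 1+9 = 10
j=4,i=0: even sum, res = 10+0 = 10
j=4,i=1: odd sum, res = 10-1 = 9
j=4,i=2: even sum, res = 9+8 = 17
j=4,i=3: odd sum, res = 17-3 = 14
j=5,i=0: odd sum, res = 14-0 = 14
j=5,i=1: even sum, res = 14+5 = 19
j=5,i=2: odd sum, res = 19-2 = 17
j=5,i=3: even sum, res = 17+15 = 32
j=6,i=0: even sum, res = 32+0 = 32
j=6,i=1: odd sum, res = 32-1 = 31
j=6,i=2: even sum, res = 31+12 = 43
j=6,i=3: odd sum, res = 43-3 = 40

40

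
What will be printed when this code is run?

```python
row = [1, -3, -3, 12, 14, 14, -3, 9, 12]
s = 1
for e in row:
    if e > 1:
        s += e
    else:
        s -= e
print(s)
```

e=1: not >1, s = 1-1 = 0
e=-3: not >1, s = 0-(-3) = 3
e=-3: not >1, s = 3-(-3) = 6
e=12: >1, s = 6+12 = 18
e=14: >1, s = 18+14 = 32
e=14: >1, s = 32+14 = 46
e=-3: not >1, s = 46-(-3) = 49
e=9: >1, s = 49+9 = 58
e=12: >1, s = 58+12 = 70

70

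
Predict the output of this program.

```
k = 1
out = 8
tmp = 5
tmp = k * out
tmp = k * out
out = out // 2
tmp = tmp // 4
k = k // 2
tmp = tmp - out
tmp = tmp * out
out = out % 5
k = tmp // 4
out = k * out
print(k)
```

-2

tmp = 1*8 = 8
tmp = 1*8 = 8
out = 8//2 = 4
tmp = 8//4 = 2
k = 1//2 = 0
tmp = 2-4 = -2
tmp = (-2)*4 = -8
out = 4%5 = 4
k = (-8)//4 = -2
out = (-2)*4 = -8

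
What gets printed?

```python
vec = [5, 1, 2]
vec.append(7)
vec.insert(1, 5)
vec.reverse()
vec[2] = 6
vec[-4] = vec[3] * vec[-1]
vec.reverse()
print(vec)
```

[5, 5, 6, 25, 7]

append 7 → [5, 1, 2, 7]
insert 5 at 1 → [5, 5, 1, 2, 7]
reverse → [7, 2, 1, 5, 5]
vec[2] = 6 → [7, 2, 6, 5, 5]
vec[-4] = vec[3]*vec[-1] = 5*5 = 25 → [7, 25, 6, 5, 5]
reverse → [5, 5, 6, 25, 7]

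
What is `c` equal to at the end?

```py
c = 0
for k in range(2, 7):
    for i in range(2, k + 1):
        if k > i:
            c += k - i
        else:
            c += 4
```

40

k=2,i=2: not 2>2, c = 0+4 = 4
k=3,i=2: 3>2, c = 4+1 = 5
k=3,i=3: not 3>3, c = 5+4 = 9
k=4,i=2: 4>2, c = 9+2 = 11
k=4,i=3: 4>3, c = 11+1 = 12
k=4,i=4: not 4>4, c = 12+4 = 16
k=5,i=2: 5>2, c = 16+3 = 19
k=5,i=3: 5>3, c = 19+2 = 21
k=5,i=4: 5>4, c = 21+1 = 22
k=5,i=5: not 5>5, c = 22+4 = 26
k=6,i=2: 6>2, c = 26+4 = 30
k=6,i=3: 6>3, c = 30+3 = 33
k=6,i=4: 6>4, c = 33+2 = 35
k=6,i=5: 6>5, c = 35+1 = 36
k=6,i=6: not 6>6, c = 36+4 = 40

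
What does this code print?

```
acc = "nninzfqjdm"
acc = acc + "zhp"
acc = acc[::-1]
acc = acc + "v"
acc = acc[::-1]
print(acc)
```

vnninzfqjdmzhp

+ 'zhp' → 'nninzfqjdmzhp'
reverse → 'phzmdjqfzninn'
+ 'v' → 'phzmdjqfzninnv'
reverse → 'vnninzfqjdmzhp'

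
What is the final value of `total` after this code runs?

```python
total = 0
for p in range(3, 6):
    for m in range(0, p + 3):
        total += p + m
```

p=3,m=0: total = 0+3 = 3
p=3,m=1: total = 3+4 = 7
p=3,m=2: total = 7+5 = 12
p=3,m=3: total = 12+6 = 18
p=3,m=4: total = 18+7 = 25
p=3,m=5: total = 25+8 = 33
p=4,m=0: total = 33+4 = 37
p=4,m=1: total = 37+5 = 42
p=4,m=2: total = 42+6 = 48
p=4,m=3: total = 48+7 = 55
p=4,m=4: total = 55+8 = 63
p=4,m=5: total = 63+9 = 72
p=4,m=6: total = 72+10 = 82
p=5,m=0: total = 82+5 = 87
p=5,m=1: total = 87+6 = 93
p=5,m=2: total = 93+7 = 100
p=5,m=3: total = 100+8 = 108
p=5,m=4: total = 108+9 = 117
p=5,m=5: total = 117+10 = 127
p=5,m=6: total = 127+11 = 138
p=5,m=7: total = 138+12 = 150

150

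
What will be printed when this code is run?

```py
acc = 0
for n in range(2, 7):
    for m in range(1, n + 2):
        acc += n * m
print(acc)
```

n=2,m=1: acc = 0+2 = 2
n=2,m=2: acc = 2+4 = 6
n=2,m=3: acc = 6+6 = 12
n=3,m=1: acc = 12+3 = 15
n=3,m=2: acc = 15+6 = 21
n=3,m=3: acc = 21+9 = 30
n=3,m=4: acc = 30+12 = 42
n=4,m=1: acc = 42+4 = 46
n=4,m=2: acc = 46+8 = 54
n=4,m=3: acc = 54+12 = 66
n=4,m=4: acc = 66+16 = 82
n=4,m=5: acc = 82+20 = 102
n=5,m=1: acc = 102+5 = 107
n=5,m=2: acc = 107+10 = 117
n=5,m=3: acc = 117+15 = 132
n=5,m=4: acc = 132+20 = 152
n=5,m=5: acc = 152+25 = 177
n=5,m=6: acc = 177+30 = 207
n=6,m=1: acc = 207+6 = 213
n=6,m=2: acc = 213+12 = 225
n=6,m=3: acc = 225+18 = 243
n=6,m=4: acc = 243+24 = 267
n=6,m=5: acc = 267+30 = 297
n=6,m=6: acc = 297+36 = 333
n=6,m=7: acc = 333+42 = 375

375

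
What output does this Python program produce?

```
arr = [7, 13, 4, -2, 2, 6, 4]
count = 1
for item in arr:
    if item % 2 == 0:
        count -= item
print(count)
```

item=7: not even
item=13: not even
item=4: even, count = 1-4 = -3
item=-2: even, count = (-3)-(-2) = -1
item=2: even, count = (-1)-2 = -3
item=6: even, count = (-3)-6 = -9
item=4: even, count = (-9)-4 = -13

-13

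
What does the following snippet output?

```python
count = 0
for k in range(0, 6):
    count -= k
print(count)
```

-15

k=0: count = 0-0 = 0
k=1: count = 0-1 = -1
k=2: count = (-1)-2 = -3
k=3: count = (-3)-3 = -6
k=4: count = (-6)-4 = -10
k=5: count = (-10)-5 = -15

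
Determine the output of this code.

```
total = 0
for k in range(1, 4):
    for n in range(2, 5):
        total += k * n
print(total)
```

54

k=1,n=2: total = 0+2 = 2
k=1,n=3: total = 2+3 = 5
k=1,n=4: total = 5+4 = 9
k=2,n=2: total = 9+4 = 13
k=2,n=3: total = 13+6 = 19
k=2,n=4: total = 19+8 = 27
k=3,n=2: total = 27+6 = 33
k=3,n=3: total = 33+9 = 42
k=3,n=4: total = 42+12 = 54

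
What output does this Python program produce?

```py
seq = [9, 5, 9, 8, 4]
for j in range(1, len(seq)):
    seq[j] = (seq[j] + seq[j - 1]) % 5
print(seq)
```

[9, 4, 3, 1, 0]

j=1: seq[1] = (5+9)%5 = 4 → [9, 4, 9, 8, 4]
j=2: seq[2] = (9+4)%5 = 3 → [9, 4, 3, 8, 4]
j=3: seq[3] = (8+3)%5 = 1 → [9, 4, 3, 1, 4]
j=4: seq[4] = (4+1)%5 = 0 → [9, 4, 3, 1, 0]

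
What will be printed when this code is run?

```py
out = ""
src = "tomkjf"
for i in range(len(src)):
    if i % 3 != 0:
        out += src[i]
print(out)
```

omjf

i=0: skip
i=1: add 'o' → 'o'
i=2: add 'm' → 'om'
i=3: skip
i=4: add 'j' → 'omj'
i=5: add 'f' → 'omjf'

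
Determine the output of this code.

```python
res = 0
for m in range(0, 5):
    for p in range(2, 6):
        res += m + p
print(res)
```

m=0,p=2: res = 0+2 = 2
m=0,p=3: res = 2+3 = 5
m=0,p=4: res = 5+4 = 9
m=0,p=5: res = 9+5 = 14
m=1,p=2: res = 14+3 = 17
m=1,p=3: res = 17+4 = 21
m=1,p=4: res = 21+5 = 26
m=1,p=5: res = 26+6 = 32
m=2,p=2: res = 32+4 = 36
m=2,p=3: res = 36+5 = 41
m=2,p=4: res = 41+6 = 47
m=2,p=5: res = 47+7 = 54
m=3,p=2: res = 54+5 = 59
m=3,p=3: res = 59+6 = 65
m=3,p=4: res = 65+7 = 72
m=3,p=5: res = 72+8 = 80
m=4,p=2: res = 80+6 = 86
m=4,p=3: res = 86+7 = 93
m=4,p=4: res = 93+8 = 101
m=4,p=5: res = 101+9 = 110

110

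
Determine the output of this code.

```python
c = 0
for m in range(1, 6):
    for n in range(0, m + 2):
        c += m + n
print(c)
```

140

m=1,n=0: c = 0+1 = 1
m=1,n=1: c = 1+2 = 3
m=1,n=2: c = 3+3 = 6
m=2,n=0: c = 6+2 = 8
m=2,n=1: c = 8+3 = 11
m=2,n=2: c = 11+4 = 15
m=2,n=3: c = 15+5 = 20
m=3,n=0: c = 20+3 = 23
m=3,n=1: c = 23+4 = 27
m=3,n=2: c = 27+5 = 32
m=3,n=3: c = 32+6 = 38
m=3,n=4: c = 38+7 = 45
m=4,n=0: c = 45+4 = 49
m=4,n=1: c = 49+5 = 54
m=4,n=2: c = 54+6 = 60
m=4,n=3: c = 60+7 = 67
m=4,n=4: c = 67+8 = 75
m=4,n=5: c = 75+9 = 84
m=5,n=0: c = 84+5 = 89
m=5,n=1: c = 89+6 = 95
m=5,n=2: c = 95+7 = 102
m=5,n=3: c = 102+8 = 110
m=5,n=4: c = 110+9 = 119
m=5,n=5: c = 119+10 = 129
m=5,n=6: c = 129+11 = 140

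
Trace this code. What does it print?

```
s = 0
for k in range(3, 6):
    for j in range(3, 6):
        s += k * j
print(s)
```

144

k=3,j=3: s = 0+9 = 9
k=3,j=4: s = 9+12 = 21
k=3,j=5: s = 21+15 = 36
k=4,j=3: s = 36+12 = 48
k=4,j=4: s = 48+16 = 64
k=4,j=5: s = 64+20 = 84
k=5,j=3: s = 84+15 = 99
k=5,j=4: s = 99+20 = 119
k=5,j=5: s = 119+25 = 144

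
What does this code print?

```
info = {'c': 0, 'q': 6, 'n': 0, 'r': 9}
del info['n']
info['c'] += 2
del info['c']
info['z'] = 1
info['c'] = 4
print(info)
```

{'q': 6, 'r': 9, 'z': 1, 'c': 4}

del 'n' → {'c': 0, 'q': 6, 'r': 9}
info['c'] = 0+2 = 2 → {'c': 2, 'q': 6, 'r': 9}
del 'c' → {'q': 6, 'r': 9}
info['z'] = 1 → {'q': 6, 'r': 9, 'z': 1}
info['c'] = 4 → {'q': 6, 'r': 9, 'z': 1, 'c': 4}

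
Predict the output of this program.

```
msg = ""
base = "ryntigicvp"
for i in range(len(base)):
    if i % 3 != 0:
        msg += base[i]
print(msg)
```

ynigcv

i=0: skip
i=1: add 'y' → 'y'
i=2: add 'n' → 'yn'
i=3: skip
i=4: add 'i' → 'yni'
i=5: add 'g' → 'ynig'
i=6: skip
i=7: add 'c' → 'ynigc'
i=8: add 'v' → 'ynigcv'
i=9: skip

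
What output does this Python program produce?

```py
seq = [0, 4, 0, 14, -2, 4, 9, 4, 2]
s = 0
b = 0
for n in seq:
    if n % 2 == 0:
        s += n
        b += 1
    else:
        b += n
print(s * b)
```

n=0: even, s = 0+0 = 0; b=1
n=4: even, s = 0+4 = 4; b=2
n=0: even, s = 4+0 = 4; b=3
n=14: even, s = 4+14 = 18; b=4
n=-2: even, s = 18+(-2) = 16; b=5
n=4: even, s = 16+4 = 20; b=6
n=9: not even; b=15
n=4: even, s = 20+4 = 24; b=16
n=2: even, s = 24+2 = 26; b=17
s*b = 26*17 = 442

442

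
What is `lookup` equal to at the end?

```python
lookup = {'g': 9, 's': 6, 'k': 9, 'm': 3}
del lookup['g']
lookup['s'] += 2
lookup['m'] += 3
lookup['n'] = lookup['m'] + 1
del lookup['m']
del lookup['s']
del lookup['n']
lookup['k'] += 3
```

del 'g' → {'s': 6, 'k': 9, 'm': 3}
lookup['s'] = 6+2 = 8 → {'s': 8, 'k': 9, 'm': 3}
lookup['m'] = 3+3 = 6 → {'s': 8, 'k': 9, 'm': 6}
lookup['n'] = lookup['m']+1 = 7 → {'s': 8, 'k': 9, 'm': 6, 'n': 7}
del 'm' → {'s': 8, 'k': 9, 'n': 7}
del 's' → {'k': 9, 'n': 7}
del 'n' → {'k': 9}
lookup['k'] = 9+3 = 12 → {'k': 12}

{'k': 12}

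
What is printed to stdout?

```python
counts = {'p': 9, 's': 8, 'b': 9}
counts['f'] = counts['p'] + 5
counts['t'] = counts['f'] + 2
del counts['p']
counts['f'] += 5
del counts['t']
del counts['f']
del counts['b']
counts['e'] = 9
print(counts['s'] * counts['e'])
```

72

counts['f'] = counts['p']+5 = 14 → {'p': 9, 's': 8, 'b': 9, 'f': 14}
counts['t'] = counts['f']+2 = 16 → {'p': 9, 's': 8, 'b': 9, 'f': 14, 't': 16}
del 'p' → {'s': 8, 'b': 9, 'f': 14, 't': 16}
counts['f'] = 14+5 = 19 → {'s': 8, 'b': 9, 'f': 19, 't': 16}
del 't' → {'s': 8, 'b': 9, 'f': 19}
del 'f' → {'s': 8, 'b': 9}
del 'b' → {'s': 8}
counts['e'] = 9 → {'s': 8, 'e': 9}
counts['s']*counts['e'] = 8*9 = 72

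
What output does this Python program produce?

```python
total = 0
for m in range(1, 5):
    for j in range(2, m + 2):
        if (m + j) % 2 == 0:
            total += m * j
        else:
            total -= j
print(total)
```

18

m=1,j=2: odd sum, total = 0-2 = -2
m=2,j=2: even sum, total = (-2)+4 = 2
m=2,j=3: odd sum, total = 2-3 = -1
m=3,j=2: odd sum, total = (-1)-2 = -3
m=3,j=3: even sum, total = (-3)+9 = 6
m=3,j=4: odd sum, total = 6-4 = 2
m=4,j=2: even sum, total = 2+8 = 10
m=4,j=3: odd sum, total = 10-3 = 7
m=4,j=4: even sum, total = 7+16 = 23
m=4,j=5: odd sum, total = 23-5 = 18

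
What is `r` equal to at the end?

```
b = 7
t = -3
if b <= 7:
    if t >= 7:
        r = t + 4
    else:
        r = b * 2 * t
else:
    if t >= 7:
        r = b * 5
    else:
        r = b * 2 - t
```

b=7, t=-3
b <= 7 is True; t >= 7 is False
→ r = b * 2 * t = -42

-42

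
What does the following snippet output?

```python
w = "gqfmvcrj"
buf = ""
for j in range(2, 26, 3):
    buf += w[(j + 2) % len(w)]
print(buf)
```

j=2: add w[4]='v' → 'v'
j=5: add w[7]='j' → 'vj'
j=8: add w[2]='f' → 'vjf'
j=11: add w[5]='c' → 'vjfc'
j=14: add w[0]='g' → 'vjfcg'
j=17: add w[3]='m' → 'vjfcgm'
j=20: add w[6]='r' → 'vjfcgmr'
j=23: add w[1]='q' → 'vjfcgmrq'

vjfcgmrq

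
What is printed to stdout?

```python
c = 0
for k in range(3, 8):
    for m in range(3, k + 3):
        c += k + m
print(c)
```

k=3,m=3: c = 0+6 = 6
k=3,m=4: c = 6+7 = 13
k=3,m=5: c = 13+8 = 21
k=4,m=3: c = 21+7 = 28
k=4,m=4: c = 28+8 = 36
k=4,m=5: c = 36+9 = 45
k=4,m=6: c = 45+10 = 55
k=5,m=3: c = 55+8 = 63
k=5,m=4: c = 63+9 = 72
k=5,m=5: c = 72+10 = 82
k=5,m=6: c = 82+11 = 93
k=5,m=7: c = 93+12 = 105
k=6,m=3: c = 105+9 = 114
k=6,m=4: c = 114+10 = 124
k=6,m=5: c = 124+11 = 135
k=6,m=6: c = 135+12 = 147
k=6,m=7: c = 147+13 = 160
k=6,m=8: c = 160+14 = 174
k=7,m=3: c = 174+10 = 184
k=7,m=4: c = 184+11 = 195
k=7,m=5: c = 195+12 = 207
k=7,m=6: c = 207+13 = 220
k=7,m=7: c = 220+14 = 234
k=7,m=8: c = 234+15 = 249
k=7,m=9: c = 249+16 = 265

265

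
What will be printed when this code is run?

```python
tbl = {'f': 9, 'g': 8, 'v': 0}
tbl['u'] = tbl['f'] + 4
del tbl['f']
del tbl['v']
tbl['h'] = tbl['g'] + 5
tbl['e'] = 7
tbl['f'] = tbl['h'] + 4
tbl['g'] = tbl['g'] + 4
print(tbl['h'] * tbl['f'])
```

tbl['u'] = tbl['f']+4 = 13 → {'f': 9, 'g': 8, 'v': 0, 'u': 13}
del 'f' → {'g': 8, 'v': 0, 'u': 13}
del 'v' → {'g': 8, 'u': 13}
tbl['h'] = tbl['g']+5 = 13 → {'g': 8, 'u': 13, 'h': 13}
tbl['e'] = 7 → {'g': 8, 'u': 13, 'h': 13, 'e': 7}
tbl['f'] = tbl['h']+4 = 17 → {'g': 8, 'u': 13, 'h': 13, 'e': 7, 'f': 17}
tbl['g'] = tbl['g']+4 = 12 → {'g': 12, 'u': 13, 'h': 13, 'e': 7, 'f': 17}
tbl['h']*tbl['f'] = 13*17 = 221

221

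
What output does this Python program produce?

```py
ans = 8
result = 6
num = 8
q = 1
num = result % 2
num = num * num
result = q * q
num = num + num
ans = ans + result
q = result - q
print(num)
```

0

num = 6%2 = 0
num = 0*0 = 0
result = 1*1 = 1
num = 0+0 = 0
ans = 8+1 = 9
q = 1-1 = 0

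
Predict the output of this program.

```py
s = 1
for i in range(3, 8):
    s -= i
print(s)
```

i=3: s = 1-3 = -2
i=4: s = (-2)-4 = -6
i=5: s = (-6)-5 = -11
i=6: s = (-11)-6 = -17
i=7: s = (-17)-7 = -24

-24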